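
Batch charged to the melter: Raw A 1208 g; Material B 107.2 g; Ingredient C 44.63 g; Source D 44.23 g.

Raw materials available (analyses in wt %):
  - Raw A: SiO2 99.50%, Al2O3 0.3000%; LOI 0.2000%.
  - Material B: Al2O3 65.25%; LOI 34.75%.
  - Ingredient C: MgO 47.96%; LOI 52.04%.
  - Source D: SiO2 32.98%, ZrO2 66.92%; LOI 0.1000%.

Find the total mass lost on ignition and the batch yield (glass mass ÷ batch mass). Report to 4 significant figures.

LOI loss = 62.94 g; glass = 1341 g; yield = 95.52%

Every computation keeps exact precision at all times. Values along the way are printed, rounded to four significant digits, on the page; each reported result takes a single rounding; derived quantities, which include the four compositions, ignition loss, net glass mass, yield, the totals, are computed in full precision, exactly as printed in the problem or answer text, starting from the weights on 1341 g of glass.
Each material's LOI contribution:
  Raw A: 1208 × 0.002000 = 2.416 g
  Material B: 107.2 × 0.3475 = 37.25 g
  Ingredient C: 44.63 × 0.5204 = 23.23 g
  Source D: 44.23 × 0.001000 = 0.04423 g
Total LOI = 62.94 g
Glass = batch − LOI = 1404 − 62.94 = 1341 g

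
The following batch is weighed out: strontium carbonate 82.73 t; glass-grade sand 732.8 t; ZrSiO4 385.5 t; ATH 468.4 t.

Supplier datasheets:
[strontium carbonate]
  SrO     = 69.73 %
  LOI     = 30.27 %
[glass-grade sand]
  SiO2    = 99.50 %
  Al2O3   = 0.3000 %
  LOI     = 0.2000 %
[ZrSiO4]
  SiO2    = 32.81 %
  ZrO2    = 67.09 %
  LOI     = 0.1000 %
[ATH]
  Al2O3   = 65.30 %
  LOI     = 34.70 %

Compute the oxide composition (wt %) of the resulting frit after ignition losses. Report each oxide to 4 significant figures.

Working values appear with 4-significant-digit rounding on the page — all arithmetic keeps full float precision at all times; each reported number is rounded exactly once — all derived quantities are re-derived from the batch weights at 1480 t of glass at exact precision (totals, ignition loss, four oxide percentages, the yield, glass mass) exactly as shown in the question or the answer.
Per-oxide mass from batch:
  SiO2: 732.8·0.9950 + 385.5·0.3281 = 855.6 t
  SrO: 82.73·0.6973 = 57.69 t
  ZrO2: 385.5·0.6709 = 258.6 t
  Al2O3: 732.8·0.003000 + 468.4·0.6530 = 308.1 t
LOI: 82.73·0.3027 + 732.8·0.002000 + 385.5·0.001000 + 468.4·0.3470 = 189.4 t
Resulting glass, batch − LOI: 1669 − 189.4 = 1480 t (equal to the oxide-mass sum)
percent share: oxide ÷ glass, ×100

Glass mass = 1480 t (batch 1669 − LOI 189.4).
Composition: SiO2 57.81%, SrO 3.898%, ZrO2 17.48%, Al2O3 20.82%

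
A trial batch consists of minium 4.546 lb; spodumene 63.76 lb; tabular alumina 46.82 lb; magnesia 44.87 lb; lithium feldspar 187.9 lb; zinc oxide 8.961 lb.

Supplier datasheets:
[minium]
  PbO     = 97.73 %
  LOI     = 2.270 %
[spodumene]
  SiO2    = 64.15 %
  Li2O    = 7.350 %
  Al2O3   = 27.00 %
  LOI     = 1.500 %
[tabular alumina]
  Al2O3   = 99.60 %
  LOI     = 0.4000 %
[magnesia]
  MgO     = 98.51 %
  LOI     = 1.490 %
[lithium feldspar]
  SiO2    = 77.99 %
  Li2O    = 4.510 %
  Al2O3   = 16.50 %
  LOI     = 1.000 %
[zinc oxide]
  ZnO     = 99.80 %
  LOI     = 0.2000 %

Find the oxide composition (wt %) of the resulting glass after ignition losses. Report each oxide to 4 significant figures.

Every computation keeps full float precision all the way through — in-progress results are printed rounded off to 4 significant figures across the worked steps. Each reported number is rounded once only; all derived quantities, including ignition loss, six oxide percentages, net glass mass, the yield, totals, are rebuilt from the weighed amounts at 353.0 lb of glass at exact precision, exactly as shown in problem or answer.
Oxide masses out of the charge:
  MgO: 44.87·0.9851 = 44.20 lb
  ZnO: 8.961·0.9980 = 8.943 lb
  SiO2: 63.76·0.6415 + 187.9·0.7799 = 187.4 lb
  Li2O: 63.76·0.07350 + 187.9·0.04510 = 13.16 lb
  PbO: 4.546·0.9773 = 4.443 lb
  Al2O3: 63.76·0.2700 + 46.82·0.9960 + 187.9·0.1650 = 94.85 lb
LOI: 4.546·0.02270 + 63.76·0.01500 + 46.82·0.004000 + 44.87·0.01490 + 187.9·0.01000 + 8.961·0.002000 = 3.812 lb
Glass = total batch minus LOI = 356.9 − 3.812 = 353.0 lb (matching Σ of the oxides)
percent share: oxide ÷ glass, ×100

Glass mass = 353.0 lb (batch 356.9 − LOI 3.812).
Composition: MgO 12.52%, ZnO 2.533%, SiO2 53.09%, Li2O 3.728%, PbO 1.258%, Al2O3 26.87%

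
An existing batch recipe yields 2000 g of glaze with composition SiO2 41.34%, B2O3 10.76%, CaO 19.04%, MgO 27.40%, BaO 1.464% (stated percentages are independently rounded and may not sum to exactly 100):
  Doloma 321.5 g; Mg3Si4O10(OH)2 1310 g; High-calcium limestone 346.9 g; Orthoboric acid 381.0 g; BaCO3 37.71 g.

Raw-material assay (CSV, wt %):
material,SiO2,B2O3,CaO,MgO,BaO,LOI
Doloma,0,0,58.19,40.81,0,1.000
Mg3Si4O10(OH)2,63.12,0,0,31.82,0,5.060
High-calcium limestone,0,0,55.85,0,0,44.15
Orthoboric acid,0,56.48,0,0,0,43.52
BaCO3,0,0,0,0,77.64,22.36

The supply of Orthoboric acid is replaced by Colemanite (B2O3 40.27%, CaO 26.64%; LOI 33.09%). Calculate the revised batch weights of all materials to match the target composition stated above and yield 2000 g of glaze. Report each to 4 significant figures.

In-progress results are shown with 4-significant-figure rounding within the worked lines. The working math carries full float precision end to end. Every reported number undergoes a single rounding. All derived quantities, including the totals, yield, ignition loss, net glass mass, five oxide percentages, are recomputed starting from the weights for 2000 g of glass at full precision exactly as printed in problem or answer.
Target masses of each oxide per 2000 g glaze:
  SiO2: 41.34% × 2000 = 826.8 g
  B2O3: 10.76% × 2000 = 215.2 g
  CaO: 19.04% × 2000 = 380.8 g
  MgO: 27.40% × 2000 = 548.0 g
  BaO: 1.464% × 2000 = 29.28 g
Per-oxide balance check on the weights just shown, per the basis as stated (sums match the target masses given rounding of the digits):
  SiO2: 1310·0.6312 = 826.9 g (target 826.8 g)
  B2O3: 534.4·0.4027 = 215.2 g (target 215.2 g)
  CaO: 321.5·0.5819 + 91.98·0.5585 + 534.4·0.2664 = 380.8 g (target 380.8 g)
  MgO: 321.5·0.4081 + 1310·0.3182 = 548.0 g (target 548.0 g)
  BaO: 37.71·0.7764 = 29.28 g (target 29.28 g)
Glass-mass closure: total charge less LOI = 2000 g (the targets, summed, come to 2000 g; against the stated basis, 2000 g — a pure rounding effect).
Batch total: Σ batch = 2296 g; LOI removed, Σ of batch·LOI: 295.4 g; as yield: glass ÷ batch → 87.13%.

Revised batch per 2000 g glaze:
  Doloma: 321.5 g
  Mg3Si4O10(OH)2: 1310 g
  High-calcium limestone: 91.98 g
  Colemanite: 534.4 g
  BaCO3: 37.71 g
Total batch = 2296 g; LOI loss = 295.4 g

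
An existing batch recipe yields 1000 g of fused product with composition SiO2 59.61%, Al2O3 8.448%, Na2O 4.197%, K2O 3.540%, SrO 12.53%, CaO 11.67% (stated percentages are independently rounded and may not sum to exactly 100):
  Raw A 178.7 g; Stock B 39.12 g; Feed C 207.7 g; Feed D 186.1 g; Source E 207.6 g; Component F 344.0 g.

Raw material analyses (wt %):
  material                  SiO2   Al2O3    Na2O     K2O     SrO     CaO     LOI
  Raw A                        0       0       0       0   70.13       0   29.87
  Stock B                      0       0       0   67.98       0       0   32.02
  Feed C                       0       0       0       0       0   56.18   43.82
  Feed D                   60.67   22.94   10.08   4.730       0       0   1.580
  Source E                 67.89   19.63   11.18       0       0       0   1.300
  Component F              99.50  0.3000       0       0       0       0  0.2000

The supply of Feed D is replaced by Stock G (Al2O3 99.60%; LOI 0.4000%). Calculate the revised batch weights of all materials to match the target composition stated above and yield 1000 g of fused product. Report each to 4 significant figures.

Revised batch per 1000 g fused product:
  Raw A: 178.7 g
  Stock B: 52.07 g
  Feed C: 207.7 g
  Stock G: 9.799 g
  Source E: 375.4 g
  Component F: 343.0 g
Total batch = 1167 g; LOI loss = 166.7 g

Rounding to four significant figures governs each in-between result as shown; every computation runs at full precision end to end; each reported value takes a single rounding. The derived quantities are computed in full float precision (totals, ignition loss, glass mass, six oxide percentages, yield) using the weight values on 1000 g of glass exactly as printed in the problem or the answer.
Target masses of each oxide per 1000 g fused product:
  SiO2: 59.61% × 1000 = 596.1 g
  Al2O3: 8.448% × 1000 = 84.48 g
  Na2O: 4.197% × 1000 = 41.97 g
  K2O: 3.540% × 1000 = 35.40 g
  SrO: 12.53% × 1000 = 125.3 g
  CaO: 11.67% × 1000 = 116.7 g
Balance tally, oxide-wise, given the weights on record, relative to the basis at hand (sums match the target masses exact up to rounding of places):
  SiO2: 375.4·0.6789 + 343.0·0.9950 = 596.1 g (target 596.1 g)
  Al2O3: 9.799·0.9960 + 375.4·0.1963 + 343.0·0.003000 = 84.48 g (target 84.48 g)
  Na2O: 375.4·0.1118 = 41.97 g (target 41.97 g)
  K2O: 52.07·0.6798 = 35.40 g (target 35.40 g)
  SrO: 178.7·0.7013 = 125.3 g (target 125.3 g)
  CaO: 207.7·0.5618 = 116.7 g (target 116.7 g)
Auditing the glass mass value: total batch − LOI = 1000 g (oxide target masses add up to 1000 g; with the basis standing at 1000 g — differing by rounding only).
Batch grand total — Σ batch = 1167 g; ignition loss, Σ(batch × LOI) = 166.7 g; yield = glass ÷ total batch = 85.71%.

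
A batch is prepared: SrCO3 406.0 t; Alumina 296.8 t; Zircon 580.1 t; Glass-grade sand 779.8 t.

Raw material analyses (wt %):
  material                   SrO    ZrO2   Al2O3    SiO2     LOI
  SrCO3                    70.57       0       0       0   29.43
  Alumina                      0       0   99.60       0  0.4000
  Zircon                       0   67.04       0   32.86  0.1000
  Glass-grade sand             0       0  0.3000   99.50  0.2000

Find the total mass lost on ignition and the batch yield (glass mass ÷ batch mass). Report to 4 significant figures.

LOI loss = 122.8 t; glass = 1940 t; yield = 94.05%

Mid-chain values are displayed, rounded to 4 significant figures, when written out — every computation carries full precision at every stage. Each reported value undergoes a single rounding. Derived quantities, including the four compositions, ignition loss, the yield, glass mass, the totals, are computed from the batch weights per 1940 t of glass in exact precision as written in either problem or answer.
Per-material ignition loss:
  SrCO3: 406.0 × 0.2943 = 119.5 t
  Alumina: 296.8 × 0.004000 = 1.187 t
  Zircon: 580.1 × 0.001000 = 0.5801 t
  Glass-grade sand: 779.8 × 0.002000 = 1.560 t
Total LOI = 122.8 t
Glass = batch − LOI = 2063 − 122.8 = 1940 t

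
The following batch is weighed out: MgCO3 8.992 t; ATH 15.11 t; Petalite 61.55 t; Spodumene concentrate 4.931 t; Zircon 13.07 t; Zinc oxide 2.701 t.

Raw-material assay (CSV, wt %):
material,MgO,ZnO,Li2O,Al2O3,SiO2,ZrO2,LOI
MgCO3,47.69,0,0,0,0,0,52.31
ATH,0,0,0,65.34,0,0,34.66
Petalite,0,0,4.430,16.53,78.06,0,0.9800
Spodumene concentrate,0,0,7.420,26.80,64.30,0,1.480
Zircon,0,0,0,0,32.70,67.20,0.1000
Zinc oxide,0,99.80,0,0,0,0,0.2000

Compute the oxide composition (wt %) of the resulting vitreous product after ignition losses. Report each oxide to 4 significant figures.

Glass mass = 95.72 t (batch 106.4 − LOI 10.64).
Composition: MgO 4.480%, ZnO 2.816%, Li2O 3.231%, Al2O3 22.32%, SiO2 57.97%, ZrO2 9.176%

Mid-chain values are shown rounded to 4 significant digits at each printed step — the working math carries exact precision through every step; every reported figure includes exactly one rounding — the derived quantities, which include yield, net glass mass, totals, ignition loss, the six compositions, are computed at full precision, as given in either problem or answer, starting from the weights on 95.72 t of glass.
Oxide masses out of the charge:
  MgO: 8.992·0.4769 = 4.288 t
  ZnO: 2.701·0.9980 = 2.696 t
  Li2O: 61.55·0.04430 + 4.931·0.07420 = 3.093 t
  Al2O3: 15.11·0.6534 + 61.55·0.1653 + 4.931·0.2680 = 21.37 t
  SiO2: 61.55·0.7806 + 4.931·0.6430 + 13.07·0.3270 = 55.49 t
  ZrO2: 13.07·0.6720 = 8.783 t
LOI: 8.992·0.5231 + 15.11·0.3466 + 61.55·0.009800 + 4.931·0.01480 + 13.07·0.001000 + 2.701·0.002000 = 10.64 t
Resulting glass, batch − LOI: 106.4 − 10.64 = 95.72 t (consistent with Σ oxide mass)
percent by weight: oxide/glass ×100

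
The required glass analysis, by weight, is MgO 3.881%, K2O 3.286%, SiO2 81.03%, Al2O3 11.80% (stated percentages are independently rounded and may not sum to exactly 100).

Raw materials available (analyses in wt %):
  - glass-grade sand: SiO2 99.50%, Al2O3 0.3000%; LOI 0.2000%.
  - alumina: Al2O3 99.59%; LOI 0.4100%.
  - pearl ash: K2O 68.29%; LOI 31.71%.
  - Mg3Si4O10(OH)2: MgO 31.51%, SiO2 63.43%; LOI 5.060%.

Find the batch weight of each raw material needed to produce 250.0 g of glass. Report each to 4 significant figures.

The whole derivation keeps full precision at each step — the intermediate values are printed rounded to four significant figures on the page. A single rounding completes each reported value; derived quantities are rebuilt at exact precision (net glass mass, ignition loss, yield, the four compositions, the totals) using the weight values at 250.0 g of glass, precisely as stated by problem or answer.
Per-oxide target masses for 250.0 g glass:
  MgO: 3.881% × 250.0 = 9.702 g
  K2O: 3.286% × 250.0 = 8.215 g
  SiO2: 81.03% × 250.0 = 202.6 g
  Al2O3: 11.80% × 250.0 = 29.50 g
Sums-versus-targets review working from each reported weight, versus the basis set out (every target is met by its sum within answer rounding):
  MgO: 30.79·0.3151 = 9.702 g (target 9.702 g)
  K2O: 12.03·0.6829 = 8.215 g (target 8.215 g)
  SiO2: 184.0·0.9950 + 30.79·0.6343 = 202.6 g (target 202.6 g)
  Al2O3: 184.0·0.003000 + 29.07·0.9959 = 29.50 g (target 29.50 g)
The glass-mass cross-check: Σ batch − LOI loss = 250.0 g (summing oxide targets gives 250.0 g; with the basis standing at 250.0 g — rounding explains the deltas).
Batch grand total — Σ batch = 255.9 g; Σ batch·LOI gives LOI loss = 5.860 g; as yield: glass ÷ batch → 97.71%.

Batch per 250.0 g glass:
  glass-grade sand: 184.0 g
  alumina: 29.07 g
  pearl ash: 12.03 g
  Mg3Si4O10(OH)2: 30.79 g
Total batch = 255.9 g; LOI loss = 5.860 g; yield = 97.71%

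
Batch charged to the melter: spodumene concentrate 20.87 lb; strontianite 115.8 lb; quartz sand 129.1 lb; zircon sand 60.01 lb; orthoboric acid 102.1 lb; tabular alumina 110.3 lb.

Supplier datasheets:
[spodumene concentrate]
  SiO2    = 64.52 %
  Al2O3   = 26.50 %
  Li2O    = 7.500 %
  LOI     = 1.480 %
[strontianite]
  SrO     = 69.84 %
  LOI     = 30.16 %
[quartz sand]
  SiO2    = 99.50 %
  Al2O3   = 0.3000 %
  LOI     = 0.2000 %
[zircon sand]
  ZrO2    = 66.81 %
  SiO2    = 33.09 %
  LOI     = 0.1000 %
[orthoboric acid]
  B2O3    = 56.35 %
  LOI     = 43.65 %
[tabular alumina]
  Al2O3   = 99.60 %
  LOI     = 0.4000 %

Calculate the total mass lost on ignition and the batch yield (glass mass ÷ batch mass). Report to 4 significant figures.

LOI loss = 80.56 lb; glass = 457.6 lb; yield = 85.03%

All internal work maintains full precision at every stage. In-progress results are shown rounded off to 4 significant digits within the worked lines; each reported result receives exactly one rounding — derived quantities are rebuilt using the weight values per 457.6 lb of glass in exact precision (ignition loss, the yield, the totals, glass mass, the six compositions) as they appear in either problem or answer.
Loss on ignition, line by line:
  spodumene concentrate: 20.87 × 0.01480 = 0.3089 lb
  strontianite: 115.8 × 0.3016 = 34.93 lb
  quartz sand: 129.1 × 0.002000 = 0.2582 lb
  zircon sand: 60.01 × 0.001000 = 0.06001 lb
  orthoboric acid: 102.1 × 0.4365 = 44.57 lb
  tabular alumina: 110.3 × 0.004000 = 0.4412 lb
Total LOI = 80.56 lb
Glass = batch − LOI = 538.2 − 80.56 = 457.6 lb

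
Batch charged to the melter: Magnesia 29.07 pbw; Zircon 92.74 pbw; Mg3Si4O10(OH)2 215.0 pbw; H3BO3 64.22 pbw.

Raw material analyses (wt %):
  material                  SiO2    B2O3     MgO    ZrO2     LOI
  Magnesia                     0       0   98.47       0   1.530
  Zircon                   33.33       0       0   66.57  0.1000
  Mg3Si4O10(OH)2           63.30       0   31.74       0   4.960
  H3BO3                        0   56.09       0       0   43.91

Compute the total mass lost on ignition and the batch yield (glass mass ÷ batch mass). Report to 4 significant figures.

LOI loss = 39.40 pbw; glass = 361.6 pbw; yield = 90.18%

Working values are printed, rounded to 4 significant digits, in the printout. The whole derivation runs at exact precision in all steps. Every reported number includes exactly one rounding; the derived quantities are recomputed at full precision (net glass mass, LOI, yield, the four compositions, the totals) using the weight values on 361.6 pbw of glass as quoted within the problem or the answer.
LOI of each material in turn:
  Magnesia: 29.07 × 0.01530 = 0.4448 pbw
  Zircon: 92.74 × 0.001000 = 0.09274 pbw
  Mg3Si4O10(OH)2: 215.0 × 0.04960 = 10.66 pbw
  H3BO3: 64.22 × 0.4391 = 28.20 pbw
Total LOI = 39.40 pbw
Glass = batch − LOI = 401.0 − 39.40 = 361.6 pbw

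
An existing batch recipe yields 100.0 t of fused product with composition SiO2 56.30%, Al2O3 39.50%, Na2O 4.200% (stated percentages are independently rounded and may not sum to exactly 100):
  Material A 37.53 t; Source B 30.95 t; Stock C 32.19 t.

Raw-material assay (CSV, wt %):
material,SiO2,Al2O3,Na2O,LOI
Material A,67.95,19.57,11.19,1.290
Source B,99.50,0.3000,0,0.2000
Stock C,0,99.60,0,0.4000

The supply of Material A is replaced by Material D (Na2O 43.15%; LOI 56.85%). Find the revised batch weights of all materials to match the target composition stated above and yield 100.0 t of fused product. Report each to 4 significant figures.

Working values appear (rounded to 4 significant digits) within the worked lines; all arithmetic keeps full precision through every step — every reported result is rounded a single time. Derived quantities are recomputed starting from the weights on 100.0 t of glass at exact precision (three oxide percentages, LOI, glass mass, yield, the totals), exactly as printed in the problem or the answer.
Oxide-by-oxide targets in 100.0 t fused product:
  SiO2: 56.30% × 100.0 = 56.30 t
  Al2O3: 39.50% × 100.0 = 39.50 t
  Na2O: 4.200% × 100.0 = 4.200 t
Verifying the oxide balance using the reported weights, per the basis as stated (summed amounts equal target values modulo rounding of the values):
  SiO2: 56.58·0.9950 = 56.30 t (target 56.30 t)
  Al2O3: 56.58·0.003000 + 39.49·0.9960 = 39.50 t (target 39.50 t)
  Na2O: 9.733·0.4315 = 4.200 t (target 4.200 t)
Glass mass check: total charge less LOI = 100.0 t (per-oxide target masses sum to 100.0 t; with the basis standing at 100.0 t — rounding explains the deltas).
Whole-batch sum: Σ batch = 105.8 t; loss to ignition Σ batch·LOI = 5.804 t; glass ÷ batch gives a yield of 94.51%.

Revised batch per 100.0 t fused product:
  Material D: 9.733 t
  Source B: 56.58 t
  Stock C: 39.49 t
Total batch = 105.8 t; LOI loss = 5.804 t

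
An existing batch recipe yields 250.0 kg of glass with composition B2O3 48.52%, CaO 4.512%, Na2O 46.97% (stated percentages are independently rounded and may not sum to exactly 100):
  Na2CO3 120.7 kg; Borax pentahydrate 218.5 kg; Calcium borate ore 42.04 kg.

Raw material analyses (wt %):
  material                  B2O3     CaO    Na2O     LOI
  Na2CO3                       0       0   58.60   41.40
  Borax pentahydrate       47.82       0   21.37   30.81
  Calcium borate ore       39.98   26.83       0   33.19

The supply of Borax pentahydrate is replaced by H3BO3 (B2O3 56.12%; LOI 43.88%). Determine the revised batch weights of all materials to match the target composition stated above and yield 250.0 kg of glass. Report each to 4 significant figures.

Revised batch per 250.0 kg glass:
  Na2CO3: 200.4 kg
  H3BO3: 186.2 kg
  Calcium borate ore: 42.04 kg
Total batch = 428.6 kg; LOI loss = 178.6 kg

Full float precision is carried through the solve — rounding to 4 significant figures governs each in-between result as displayed — every reported result undergoes a single rounding; all derived quantities are computed at full precision (the yield, ignition loss, the totals, the three compositions, net glass mass) from the batch weights for 250.0 kg of glass, exactly as printed in the problem or answer text.
Target oxide masses per 250.0 kg glass:
  B2O3: 48.52% × 250.0 = 121.3 kg
  CaO: 4.512% × 250.0 = 11.28 kg
  Na2O: 46.97% × 250.0 = 117.4 kg
Verifying the oxide balance per the reported batch figures, under the basis named above (each sum matches its target mass exact up to rounding of places):
  B2O3: 186.2·0.5612 + 42.04·0.3998 = 121.3 kg (target 121.3 kg)
  CaO: 42.04·0.2683 = 11.28 kg (target 11.28 kg)
  Na2O: 200.4·0.5860 = 117.4 kg (target 117.4 kg)
Consistency of the glass mass: net batch after ignition = 250.0 kg (per-oxide target masses sum to 250.0 kg; basis as stated: 250.0 kg — deltas are rounding alone).
Adding the batch up: Σ batch = 428.6 kg; Σ batch·LOI gives LOI loss = 178.6 kg; as yield: glass ÷ batch → 58.33%.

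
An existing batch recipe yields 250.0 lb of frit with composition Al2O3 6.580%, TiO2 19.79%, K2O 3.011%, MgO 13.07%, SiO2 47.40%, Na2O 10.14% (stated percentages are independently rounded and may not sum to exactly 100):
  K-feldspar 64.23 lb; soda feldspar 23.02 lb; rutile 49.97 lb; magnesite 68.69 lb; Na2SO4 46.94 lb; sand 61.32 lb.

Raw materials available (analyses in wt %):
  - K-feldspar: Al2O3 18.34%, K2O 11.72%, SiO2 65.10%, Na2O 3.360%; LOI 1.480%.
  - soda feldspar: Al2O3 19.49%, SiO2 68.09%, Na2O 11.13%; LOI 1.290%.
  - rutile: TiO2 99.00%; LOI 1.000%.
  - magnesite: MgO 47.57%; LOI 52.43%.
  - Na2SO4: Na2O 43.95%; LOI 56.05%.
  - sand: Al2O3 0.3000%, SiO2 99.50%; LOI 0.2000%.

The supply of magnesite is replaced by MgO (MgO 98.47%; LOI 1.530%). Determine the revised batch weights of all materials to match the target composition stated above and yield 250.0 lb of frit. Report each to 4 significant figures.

Revised batch per 250.0 lb frit:
  K-feldspar: 64.23 lb
  soda feldspar: 23.02 lb
  rutile: 49.97 lb
  MgO: 33.18 lb
  Na2SO4: 46.94 lb
  sand: 61.32 lb
Total batch = 278.7 lb; LOI loss = 28.69 lb

All arithmetic maintains exact precision from start to finish; in-progress results are printed (rounded to four significant figures) on the page — each reported result takes a single rounding — all derived quantities (net glass mass, yield, totals, LOI, six oxide percentages) are rebuilt from the weighed amounts per 250.0 lb of glass at exact precision precisely as stated by question or answer.
Oxide mass targets, per 250.0 lb frit:
  Al2O3: 6.580% × 250.0 = 16.45 lb
  TiO2: 19.79% × 250.0 = 49.48 lb
  K2O: 3.011% × 250.0 = 7.528 lb
  MgO: 13.07% × 250.0 = 32.67 lb
  SiO2: 47.40% × 250.0 = 118.5 lb
  Na2O: 10.14% × 250.0 = 25.35 lb
A balance pass over the oxides, working from each reported weight, against the basis in use (delivered sums recover each target modulo rounding of the values):
  Al2O3: 64.23·0.1834 + 23.02·0.1949 + 61.32·0.003000 = 16.45 lb (target 16.45 lb)
  TiO2: 49.97·0.9900 = 49.47 lb (target 49.48 lb)
  K2O: 64.23·0.1172 = 7.528 lb (target 7.528 lb)
  MgO: 33.18·0.9847 = 32.67 lb (target 32.67 lb)
  SiO2: 64.23·0.6510 + 23.02·0.6809 + 61.32·0.9950 = 118.5 lb (target 118.5 lb)
  Na2O: 64.23·0.03360 + 23.02·0.1113 + 46.94·0.4395 = 25.35 lb (target 25.35 lb)
Mass balance on the glass: batch Σ − ignition loss = 250.0 lb (summing oxide targets gives 250.0 lb; against the stated basis, 250.0 lb — differing by rounding only).
Batch grand total — Σ batch = 278.7 lb; Σ batch·LOI gives LOI loss = 28.69 lb; the yield ratio, glass ÷ batch: 89.71%.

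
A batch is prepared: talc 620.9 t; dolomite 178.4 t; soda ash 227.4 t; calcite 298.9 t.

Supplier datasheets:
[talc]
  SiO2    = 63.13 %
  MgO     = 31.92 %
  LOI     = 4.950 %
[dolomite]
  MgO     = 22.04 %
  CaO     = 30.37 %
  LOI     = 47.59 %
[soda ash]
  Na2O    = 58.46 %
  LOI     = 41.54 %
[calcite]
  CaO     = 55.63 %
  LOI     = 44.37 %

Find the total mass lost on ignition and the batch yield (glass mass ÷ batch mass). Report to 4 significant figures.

Intermediates are shown (rounded to four significant figures) as written. The whole derivation maintains full float precision from first step to last; every reported number is rounded only once; derived quantities are rebuilt using the weight values for 982.9 t of glass in full float precision (ignition loss, four oxide percentages, net glass mass, yield, the totals) as quoted within the question or the answer.
LOI of each material in turn:
  talc: 620.9 × 0.04950 = 30.73 t
  dolomite: 178.4 × 0.4759 = 84.90 t
  soda ash: 227.4 × 0.4154 = 94.46 t
  calcite: 298.9 × 0.4437 = 132.6 t
Total LOI = 342.7 t
Glass = batch − LOI = 1326 − 342.7 = 982.9 t

LOI loss = 342.7 t; glass = 982.9 t; yield = 74.15%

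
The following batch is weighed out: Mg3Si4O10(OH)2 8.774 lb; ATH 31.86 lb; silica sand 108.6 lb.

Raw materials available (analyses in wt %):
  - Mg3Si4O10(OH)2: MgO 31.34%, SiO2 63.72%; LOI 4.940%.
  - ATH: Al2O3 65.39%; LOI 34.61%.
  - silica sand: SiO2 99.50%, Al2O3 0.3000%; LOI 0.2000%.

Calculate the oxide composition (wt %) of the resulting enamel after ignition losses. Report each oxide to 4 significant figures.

All arithmetic carries full float precision throughout. Intermediates are displayed, with 4-significant-digit rounding, at each printed step. Exactly one rounding goes into every reported result. Derived quantities are computed starting from the weights per 137.6 lb of glass at full float precision (three oxide percentages, the totals, glass mass, yield, ignition loss), precisely as stated by the problem or the answer.
Oxide masses out of the charge:
  MgO: 8.774·0.3134 = 2.750 lb
  SiO2: 8.774·0.6372 + 108.6·0.9950 = 113.6 lb
  Al2O3: 31.86·0.6539 + 108.6·0.003000 = 21.16 lb
LOI: 8.774·0.04940 + 31.86·0.3461 + 108.6·0.002000 = 11.68 lb
Glass mass = batch − LOI = 149.2 − 11.68 = 137.6 lb (matching Σ of the oxides)
oxide / glass × 100 gives the wt %

Glass mass = 137.6 lb (batch 149.2 − LOI 11.68).
Composition: MgO 1.999%, SiO2 82.62%, Al2O3 15.38%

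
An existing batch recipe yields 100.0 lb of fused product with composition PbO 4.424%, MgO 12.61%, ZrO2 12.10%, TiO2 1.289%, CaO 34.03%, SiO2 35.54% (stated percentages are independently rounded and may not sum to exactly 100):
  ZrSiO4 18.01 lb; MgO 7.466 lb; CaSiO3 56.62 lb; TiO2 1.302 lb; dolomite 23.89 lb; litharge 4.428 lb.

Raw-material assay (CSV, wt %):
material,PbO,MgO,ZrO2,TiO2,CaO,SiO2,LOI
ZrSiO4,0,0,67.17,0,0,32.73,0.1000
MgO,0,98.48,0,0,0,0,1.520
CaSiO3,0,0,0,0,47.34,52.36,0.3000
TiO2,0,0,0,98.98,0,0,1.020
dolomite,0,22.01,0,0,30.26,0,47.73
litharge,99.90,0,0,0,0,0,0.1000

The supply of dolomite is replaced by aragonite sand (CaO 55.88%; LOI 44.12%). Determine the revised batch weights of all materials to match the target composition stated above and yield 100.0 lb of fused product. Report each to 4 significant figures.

The intermediate values are shown rounded to 4 significant figures across the worked steps; the whole derivation maintains exact precision at all times; a single rounding finalizes each reported figure. Derived quantities are rebuilt from the batch weights on 100.0 lb of glass at full precision (LOI, totals, glass mass, the yield, six oxide percentages) exactly as shown in the question or the answer.
Target oxide masses per 100.0 lb fused product:
  PbO: 4.424% × 100.0 = 4.424 lb
  MgO: 12.61% × 100.0 = 12.61 lb
  ZrO2: 12.10% × 100.0 = 12.10 lb
  TiO2: 1.289% × 100.0 = 1.289 lb
  CaO: 34.03% × 100.0 = 34.03 lb
  SiO2: 35.54% × 100.0 = 35.54 lb
Per-oxide balance check given the weights on record, on the stated basis (each sum matches its target mass net of answer rounding effects):
  PbO: 4.428·0.9990 = 4.424 lb (target 4.424 lb)
  MgO: 12.80·0.9848 = 12.61 lb (target 12.61 lb)
  ZrO2: 18.01·0.6717 = 12.10 lb (target 12.10 lb)
  TiO2: 1.302·0.9898 = 1.289 lb (target 1.289 lb)
  CaO: 56.62·0.4734 + 12.94·0.5588 = 34.03 lb (target 34.03 lb)
  SiO2: 18.01·0.3273 + 56.62·0.5236 = 35.54 lb (target 35.54 lb)
Glass-mass closure: total charge less LOI = 99.99 lb (the targets, summed, come to 99.99 lb; against the stated basis, 100.0 lb — a pure rounding effect).
Batch total: Σ batch = 106.1 lb; the LOI term Σ batch·LOI equals 6.109 lb; the yield ratio, glass ÷ batch: 94.24%.

Revised batch per 100.0 lb fused product:
  ZrSiO4: 18.01 lb
  MgO: 12.80 lb
  CaSiO3: 56.62 lb
  TiO2: 1.302 lb
  aragonite sand: 12.94 lb
  litharge: 4.428 lb
Total batch = 106.1 lb; LOI loss = 6.109 lb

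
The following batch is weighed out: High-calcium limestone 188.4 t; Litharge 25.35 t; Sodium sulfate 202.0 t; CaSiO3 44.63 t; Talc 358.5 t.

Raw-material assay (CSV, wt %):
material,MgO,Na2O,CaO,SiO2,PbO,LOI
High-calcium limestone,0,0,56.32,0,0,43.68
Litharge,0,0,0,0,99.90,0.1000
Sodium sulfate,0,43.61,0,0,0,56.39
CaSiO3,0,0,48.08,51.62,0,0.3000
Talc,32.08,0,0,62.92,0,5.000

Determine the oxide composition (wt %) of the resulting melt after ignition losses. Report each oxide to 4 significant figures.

Working values are printed rounded to 4 significant figures when written out — the whole derivation carries exact precision through every step; exactly one rounding is applied to every reported number — all derived quantities, which include LOI, the yield, totals, glass mass, five oxide percentages, are re-derived in exact precision, as given in problem or answer, from the weighed amounts for 604.6 t of glass.
What the batch supplies per oxide:
  MgO: 358.5·0.3208 = 115.0 t
  Na2O: 202.0·0.4361 = 88.09 t
  CaO: 188.4·0.5632 + 44.63·0.4808 = 127.6 t
  SiO2: 44.63·0.5162 + 358.5·0.6292 = 248.6 t
  PbO: 25.35·0.9990 = 25.32 t
LOI: 188.4·0.4368 + 25.35·0.001000 + 202.0·0.5639 + 44.63·0.003000 + 358.5·0.05000 = 214.3 t
batch − LOI leaves glass = 818.9 − 214.3 = 604.6 t (= Σ oxide masses)
percent by weight: oxide/glass ×100

Glass mass = 604.6 t (batch 818.9 − LOI 214.3).
Composition: MgO 19.02%, Na2O 14.57%, CaO 21.10%, SiO2 41.12%, PbO 4.189%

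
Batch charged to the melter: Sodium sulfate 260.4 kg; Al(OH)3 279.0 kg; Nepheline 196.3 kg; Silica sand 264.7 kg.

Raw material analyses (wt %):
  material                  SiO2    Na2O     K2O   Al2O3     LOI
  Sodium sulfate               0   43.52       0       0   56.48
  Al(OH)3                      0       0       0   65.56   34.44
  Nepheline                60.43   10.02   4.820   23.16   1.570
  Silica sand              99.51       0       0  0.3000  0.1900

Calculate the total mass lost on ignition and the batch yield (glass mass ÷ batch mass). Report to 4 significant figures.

Mid-chain values are shown rounded to four significant digits on the page; exact precision is carried at all times. Every reported figure takes just one rounding. The derived quantities, including net glass mass, yield, totals, four oxide percentages, LOI, are rebuilt starting from the weights at 753.7 kg of glass in full float precision as quoted within either problem or answer.
Material-by-material LOI:
  Sodium sulfate: 260.4 × 0.5648 = 147.1 kg
  Al(OH)3: 279.0 × 0.3444 = 96.09 kg
  Nepheline: 196.3 × 0.01570 = 3.082 kg
  Silica sand: 264.7 × 0.001900 = 0.5029 kg
Total LOI = 246.7 kg
Glass = batch − LOI = 1000 − 246.7 = 753.7 kg

LOI loss = 246.7 kg; glass = 753.7 kg; yield = 75.34%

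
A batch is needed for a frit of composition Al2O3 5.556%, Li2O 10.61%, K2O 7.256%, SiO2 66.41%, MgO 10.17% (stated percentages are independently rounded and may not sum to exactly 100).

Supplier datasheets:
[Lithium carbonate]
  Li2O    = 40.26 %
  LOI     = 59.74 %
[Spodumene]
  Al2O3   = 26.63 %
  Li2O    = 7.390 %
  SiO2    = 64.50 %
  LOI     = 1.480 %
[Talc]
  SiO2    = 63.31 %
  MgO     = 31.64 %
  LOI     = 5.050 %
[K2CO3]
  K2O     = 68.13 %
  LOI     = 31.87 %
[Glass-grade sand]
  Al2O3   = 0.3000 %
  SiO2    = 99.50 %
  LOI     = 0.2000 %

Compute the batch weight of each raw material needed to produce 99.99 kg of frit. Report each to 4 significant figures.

All internal work holds full float precision from first step to last. Intermediates are printed, rounded to 4 significant figures, between the steps. Every reported number is rounded only once — all derived quantities are recomputed using the weight values per 99.99 kg of glass in full precision (five oxide percentages, ignition loss, net glass mass, totals, the yield) as given in problem or answer.
Oxide mass targets, per 99.99 kg frit:
  Al2O3: 5.556% × 99.99 = 5.555 kg
  Li2O: 10.61% × 99.99 = 10.61 kg
  K2O: 7.256% × 99.99 = 7.255 kg
  SiO2: 66.41% × 99.99 = 66.40 kg
  MgO: 10.17% × 99.99 = 10.17 kg
Per-oxide balance check using the reported weights, under the basis named above (sum by sum, the targets are met modulo rounding of the values):
  Al2O3: 20.49·0.2663 + 33.00·0.003000 = 5.555 kg (target 5.555 kg)
  Li2O: 22.59·0.4026 + 20.49·0.07390 = 10.61 kg (target 10.61 kg)
  K2O: 10.65·0.6813 = 7.256 kg (target 7.255 kg)
  SiO2: 20.49·0.6450 + 32.14·0.6331 + 33.00·0.9950 = 66.40 kg (target 66.40 kg)
  MgO: 32.14·0.3164 = 10.17 kg (target 10.17 kg)
Glass-mass closure: total batch − LOI = 99.99 kg (the targets, summed, come to 99.99 kg; against the stated basis, 99.99 kg — a pure rounding effect).
Whole-batch sum: Σ batch = 118.9 kg; ignition loss, Σ(batch × LOI) = 18.88 kg; the yield ratio, glass ÷ batch: 84.12%.

Batch per 99.99 kg frit:
  Lithium carbonate: 22.59 kg
  Spodumene: 20.49 kg
  Talc: 32.14 kg
  K2CO3: 10.65 kg
  Glass-grade sand: 33.00 kg
Total batch = 118.9 kg; LOI loss = 18.88 kg; yield = 84.12%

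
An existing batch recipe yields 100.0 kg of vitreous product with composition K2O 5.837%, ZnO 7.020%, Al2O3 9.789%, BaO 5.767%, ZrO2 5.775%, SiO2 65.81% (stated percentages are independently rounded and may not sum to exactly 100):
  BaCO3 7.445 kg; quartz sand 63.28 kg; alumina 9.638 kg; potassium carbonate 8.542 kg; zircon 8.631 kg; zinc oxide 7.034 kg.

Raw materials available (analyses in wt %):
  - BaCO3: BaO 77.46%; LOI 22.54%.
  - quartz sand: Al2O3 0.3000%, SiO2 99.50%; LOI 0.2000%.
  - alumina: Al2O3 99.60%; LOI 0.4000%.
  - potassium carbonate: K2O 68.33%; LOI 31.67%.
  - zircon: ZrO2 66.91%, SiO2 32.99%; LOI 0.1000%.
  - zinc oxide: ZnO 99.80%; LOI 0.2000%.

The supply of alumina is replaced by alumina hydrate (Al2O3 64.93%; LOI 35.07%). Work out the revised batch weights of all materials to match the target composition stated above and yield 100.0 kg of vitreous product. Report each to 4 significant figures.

Intermediates are printed, rounded to 4 significant digits, in the printout; all internal work carries exact precision end to end; each reported result takes a single rounding — the derived quantities, which include glass mass, six oxide percentages, the totals, yield, ignition loss, are rebuilt at exact precision, as set out in question or answer, starting from the weights on 100.0 kg of glass.
Per-oxide target masses for 100.0 kg vitreous product:
  K2O: 5.837% × 100.0 = 5.837 kg
  ZnO: 7.020% × 100.0 = 7.020 kg
  Al2O3: 9.789% × 100.0 = 9.789 kg
  BaO: 5.767% × 100.0 = 5.767 kg
  ZrO2: 5.775% × 100.0 = 5.775 kg
  SiO2: 65.81% × 100.0 = 65.81 kg
Verifying the oxide balance per the reported batch figures, against the basis in use (oxide sums agree with the targets once rounding is allowed for):
  K2O: 8.542·0.6833 = 5.837 kg (target 5.837 kg)
  ZnO: 7.034·0.9980 = 7.020 kg (target 7.020 kg)
  Al2O3: 63.28·0.003000 + 14.78·0.6493 = 9.786 kg (target 9.789 kg)
  BaO: 7.445·0.7746 = 5.767 kg (target 5.767 kg)
  ZrO2: 8.631·0.6691 = 5.775 kg (target 5.775 kg)
  SiO2: 63.28·0.9950 + 8.631·0.3299 = 65.81 kg (target 65.81 kg)
Glass mass check: Σ batch − LOI loss = 100.0 kg (oxide target masses add up to 100.0 kg; basis as stated: 100.0 kg — gaps are rounding artifacts).
Total batch = Σ batch = 109.7 kg; loss to ignition Σ batch·LOI = 9.716 kg; yield: glass divided by total = 91.14%.

Revised batch per 100.0 kg vitreous product:
  BaCO3: 7.445 kg
  quartz sand: 63.28 kg
  alumina hydrate: 14.78 kg
  potassium carbonate: 8.542 kg
  zircon: 8.631 kg
  zinc oxide: 7.034 kg
Total batch = 109.7 kg; LOI loss = 9.716 kg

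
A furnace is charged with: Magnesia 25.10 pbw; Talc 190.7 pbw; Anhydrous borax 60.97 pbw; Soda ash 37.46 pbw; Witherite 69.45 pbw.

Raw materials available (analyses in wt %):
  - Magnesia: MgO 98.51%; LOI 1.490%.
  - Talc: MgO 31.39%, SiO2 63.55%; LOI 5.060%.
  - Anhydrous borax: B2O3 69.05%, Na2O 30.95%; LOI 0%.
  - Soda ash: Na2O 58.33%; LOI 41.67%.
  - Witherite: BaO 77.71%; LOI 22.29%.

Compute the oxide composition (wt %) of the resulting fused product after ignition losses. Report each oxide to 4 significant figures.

Glass mass = 342.6 pbw (batch 383.7 − LOI 41.11).
Composition: MgO 24.69%, SiO2 35.38%, B2O3 12.29%, BaO 15.75%, Na2O 11.89%

All arithmetic keeps exact precision at every stage — mid-chain values are printed rounded to four significant digits in the printout — exactly one rounding goes into each reported result. Derived quantities (glass mass, five oxide percentages, yield, ignition loss, the totals) are re-derived in exact precision starting from the weights on 342.6 pbw of glass as quoted within either problem or answer.
Per-oxide mass from batch:
  MgO: 25.10·0.9851 + 190.7·0.3139 = 84.59 pbw
  SiO2: 190.7·0.6355 = 121.2 pbw
  B2O3: 60.97·0.6905 = 42.10 pbw
  BaO: 69.45·0.7771 = 53.97 pbw
  Na2O: 60.97·0.3095 + 37.46·0.5833 = 40.72 pbw
LOI: 25.10·0.01490 + 190.7·0.05060 + 37.46·0.4167 + 69.45·0.2229 = 41.11 pbw
Glass = total batch minus LOI = 383.7 − 41.11 = 342.6 pbw (= the summed oxide contributions)
percent share: oxide ÷ glass, ×100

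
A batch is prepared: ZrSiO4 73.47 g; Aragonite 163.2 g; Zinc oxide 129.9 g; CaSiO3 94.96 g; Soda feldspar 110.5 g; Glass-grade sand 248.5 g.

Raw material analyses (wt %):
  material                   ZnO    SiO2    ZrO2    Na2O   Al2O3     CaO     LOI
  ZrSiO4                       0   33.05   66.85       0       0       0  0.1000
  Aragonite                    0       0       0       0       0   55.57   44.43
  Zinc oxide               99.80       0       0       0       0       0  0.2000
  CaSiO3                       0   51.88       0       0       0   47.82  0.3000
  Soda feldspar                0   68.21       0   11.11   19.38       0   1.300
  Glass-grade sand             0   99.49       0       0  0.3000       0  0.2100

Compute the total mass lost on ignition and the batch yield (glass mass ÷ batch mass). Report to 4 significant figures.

LOI loss = 75.09 g; glass = 745.4 g; yield = 90.85%

Working values are displayed, rounded to 4 significant digits, across the worked steps; every computation carries exact precision at all times — each reported number undergoes a single rounding; derived quantities (yield, six oxide percentages, ignition loss, the totals, net glass mass) are re-derived from the weighed amounts at 745.4 g of glass at exact precision, exactly as printed in the problem or answer text.
LOI of each material in turn:
  ZrSiO4: 73.47 × 0.001000 = 0.07347 g
  Aragonite: 163.2 × 0.4443 = 72.51 g
  Zinc oxide: 129.9 × 0.002000 = 0.2598 g
  CaSiO3: 94.96 × 0.003000 = 0.2849 g
  Soda feldspar: 110.5 × 0.01300 = 1.436 g
  Glass-grade sand: 248.5 × 0.002100 = 0.5218 g
Total LOI = 75.09 g
Glass = batch − LOI = 820.5 − 75.09 = 745.4 g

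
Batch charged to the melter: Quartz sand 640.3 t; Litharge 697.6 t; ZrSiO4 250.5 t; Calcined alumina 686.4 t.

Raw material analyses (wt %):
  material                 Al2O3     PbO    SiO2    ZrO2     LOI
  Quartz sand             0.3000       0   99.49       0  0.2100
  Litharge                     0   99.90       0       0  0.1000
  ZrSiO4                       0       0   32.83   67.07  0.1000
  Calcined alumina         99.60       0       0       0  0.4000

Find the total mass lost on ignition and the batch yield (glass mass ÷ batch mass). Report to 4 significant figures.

LOI loss = 5.038 t; glass = 2270 t; yield = 99.78%

Mid-chain values are printed, rounded to four significant figures, at each printed step — all arithmetic carries exact precision in all steps; exactly one rounding is applied to every reported result — the derived quantities (glass mass, LOI, totals, yield, the four compositions) are rebuilt in exact precision from the weighed amounts on 2270 t of glass as they appear in problem or answer.
Per-material ignition loss:
  Quartz sand: 640.3 × 0.002100 = 1.345 t
  Litharge: 697.6 × 0.001000 = 0.6976 t
  ZrSiO4: 250.5 × 0.001000 = 0.2505 t
  Calcined alumina: 686.4 × 0.004000 = 2.746 t
Total LOI = 5.038 t
Glass = batch − LOI = 2275 − 5.038 = 2270 t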